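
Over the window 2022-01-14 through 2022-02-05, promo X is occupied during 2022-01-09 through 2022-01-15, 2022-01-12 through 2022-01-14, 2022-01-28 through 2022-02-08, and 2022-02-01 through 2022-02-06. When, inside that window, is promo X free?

2022-01-16 through 2022-01-27

After merging, the occupied span is 2022-01-09 through 2022-01-15, 2022-01-28 through 2022-02-08.
Uncovered inside 2022-01-14 through 2022-02-05: 2022-01-16 through 2022-01-27.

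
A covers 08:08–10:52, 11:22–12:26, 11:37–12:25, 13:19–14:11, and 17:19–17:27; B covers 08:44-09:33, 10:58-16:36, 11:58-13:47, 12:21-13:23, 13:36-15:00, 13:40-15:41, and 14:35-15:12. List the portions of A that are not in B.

Merge the first list: 08:08-10:52, 11:22-12:26, 13:19-14:11, 17:19-17:27.
Merge the second list: 08:44-09:33, 10:58-16:36.
08:08-10:52 \ B = 08:08-08:44, 09:33-10:52.
11:22-12:26: entirely removed.
13:19-14:11: entirely removed.
17:19-17:27: nothing removed.

08:08-08:44, 09:33-10:52, 17:19-17:27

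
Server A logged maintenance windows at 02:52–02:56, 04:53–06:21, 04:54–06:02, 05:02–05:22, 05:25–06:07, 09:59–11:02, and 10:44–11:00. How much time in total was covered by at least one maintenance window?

Merged: 02:52–02:56, 04:53–06:21, 09:59–11:02.
Lengths: 4 min + 1 h 28 min + 1 h 3 min = 2 h 35 min.

2 h 35 min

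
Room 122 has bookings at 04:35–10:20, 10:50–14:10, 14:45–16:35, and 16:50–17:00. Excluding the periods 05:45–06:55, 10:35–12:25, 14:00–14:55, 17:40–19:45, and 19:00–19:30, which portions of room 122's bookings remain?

Second set merges to 05:45–06:55, 10:35–12:25, 14:00–14:55, 17:40–19:45.
04:35–10:20 \ B = 04:35–05:45, 06:55–10:20.
10:50–14:10 \ B = 12:25–14:00.
14:45–16:35 \ B = 14:55–16:35.
16:50–17:00: nothing removed.

04:35–05:45, 06:55–10:20, 12:25–14:00, 14:55–16:35, 16:50–17:00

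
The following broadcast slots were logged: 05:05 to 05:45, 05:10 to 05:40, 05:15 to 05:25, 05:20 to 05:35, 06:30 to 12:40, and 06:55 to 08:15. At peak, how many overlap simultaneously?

4

At 05:20, 4 of the intervals are simultaneously active.
No point has more.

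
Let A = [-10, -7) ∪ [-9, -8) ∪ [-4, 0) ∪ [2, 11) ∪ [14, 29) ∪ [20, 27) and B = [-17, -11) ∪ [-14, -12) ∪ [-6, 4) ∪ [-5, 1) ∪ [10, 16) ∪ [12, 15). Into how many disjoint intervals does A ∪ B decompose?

3

First set merges to [-10, -7), [-4, 0), [2, 11), [14, 29).
Second set merges to [-17, -11), [-6, 4), [10, 16).
A ∪ B = [-17, -11), [-10, -7), [-6, 29).
That is 3 disjoint pieces.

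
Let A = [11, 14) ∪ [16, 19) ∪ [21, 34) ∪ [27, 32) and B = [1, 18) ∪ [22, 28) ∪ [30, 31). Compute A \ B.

Merge the first list: [11, 14), [16, 19), [21, 34).
[11, 14): fully covered by B → removed.
[16, 19) minus B → [18, 19).
[21, 34) minus B → [21, 22), [28, 30), [31, 34).

[18, 19) ∪ [21, 22) ∪ [28, 30) ∪ [31, 34)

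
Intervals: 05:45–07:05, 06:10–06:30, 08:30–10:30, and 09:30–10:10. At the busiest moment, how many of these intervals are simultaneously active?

Walk the sorted start/end points keeping a running depth.
The depth first hits 2 at 06:10.

2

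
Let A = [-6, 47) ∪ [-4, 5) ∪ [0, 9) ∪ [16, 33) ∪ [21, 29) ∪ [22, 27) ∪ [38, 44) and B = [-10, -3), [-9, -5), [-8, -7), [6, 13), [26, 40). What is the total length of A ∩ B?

24

A, merged: [-6, 47).
B, merged: [-10, -3), [6, 13), [26, 40).
A ∩ B = [-6, -3), [6, 13), [26, 40).
Total: 3 + 7 + 14 = 24.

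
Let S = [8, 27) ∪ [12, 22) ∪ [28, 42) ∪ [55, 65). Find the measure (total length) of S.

Merged: [8, 27), [28, 42), [55, 65).
Lengths: 19 + 14 + 10 = 43.

43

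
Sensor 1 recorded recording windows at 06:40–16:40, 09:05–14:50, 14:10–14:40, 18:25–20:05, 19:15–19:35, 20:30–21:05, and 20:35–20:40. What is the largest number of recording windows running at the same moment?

Walk the sorted start/end points keeping a running depth.
The depth first hits 3 at 14:10.

3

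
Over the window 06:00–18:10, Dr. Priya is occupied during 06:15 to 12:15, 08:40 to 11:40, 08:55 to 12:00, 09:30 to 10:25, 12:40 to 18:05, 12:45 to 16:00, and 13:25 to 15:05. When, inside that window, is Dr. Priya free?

06:00-06:15, 12:15-12:40, 18:05-18:10

The merged coverage is 06:15-12:15, 12:40-18:05.
Complement within 06:00-18:10: 06:00-06:15, 12:15-12:40, 18:05-18:10.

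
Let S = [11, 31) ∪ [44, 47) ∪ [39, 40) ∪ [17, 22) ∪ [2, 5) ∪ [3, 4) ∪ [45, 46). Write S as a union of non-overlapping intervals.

Sort by start: [2, 5), [3, 4), [11, 31), [17, 22), [39, 40), [44, 47), [45, 46).
[3, 4) overlaps/touches [2, 5) → extend to [2, 5).
[11, 31) is disjoint → start new block.
[17, 22) overlaps/touches [11, 31) → extend to [11, 31).
[39, 40) is disjoint → start new block.
[44, 47) is disjoint → start new block.
[45, 46) overlaps/touches [44, 47) → extend to [44, 47).

[2, 5) ∪ [11, 31) ∪ [39, 40) ∪ [44, 47)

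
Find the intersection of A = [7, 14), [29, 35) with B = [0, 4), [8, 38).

[7, 14) meets the second set on [8, 14).
[29, 35) meets the second set on [29, 35).

[8, 14) ∪ [29, 35)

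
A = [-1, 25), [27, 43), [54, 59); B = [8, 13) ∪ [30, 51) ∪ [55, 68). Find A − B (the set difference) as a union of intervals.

[-1, 8) ∪ [13, 25) ∪ [27, 30) ∪ [54, 55)

[-1, 25) with B removed leaves [-1, 8), [13, 25).
[27, 43) with B removed leaves [27, 30).
[54, 59) with B removed leaves [54, 55).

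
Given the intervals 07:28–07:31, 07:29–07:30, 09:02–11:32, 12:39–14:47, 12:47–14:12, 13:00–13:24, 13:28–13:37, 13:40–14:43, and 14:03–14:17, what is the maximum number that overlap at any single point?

Walk the sorted start/end points keeping a running depth.
The depth first hits 4 at 14:03.

4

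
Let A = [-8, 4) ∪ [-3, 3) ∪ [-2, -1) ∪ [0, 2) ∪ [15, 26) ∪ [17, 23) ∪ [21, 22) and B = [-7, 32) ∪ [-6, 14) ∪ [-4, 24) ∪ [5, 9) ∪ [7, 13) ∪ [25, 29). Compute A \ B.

[-8, -7)

First set merges to [-8, 4), [15, 26).
Second set merges to [-7, 32).
[-8, 4) \ B = [-8, -7).
[15, 26): entirely removed.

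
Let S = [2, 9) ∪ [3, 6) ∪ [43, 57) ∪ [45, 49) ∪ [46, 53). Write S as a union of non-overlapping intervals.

[3, 6) overlaps/touches [2, 9) → extend to [2, 9).
[43, 57) is disjoint → start new block.
[45, 49) overlaps/touches [43, 57) → extend to [43, 57).
[46, 53) overlaps/touches [43, 57) → extend to [43, 57).

[2, 9) ∪ [43, 57)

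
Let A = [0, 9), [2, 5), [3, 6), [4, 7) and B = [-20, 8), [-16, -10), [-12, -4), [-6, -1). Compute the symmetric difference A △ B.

[-20, 0) ∪ [8, 9)

First set merges to [0, 9).
Second set merges to [-20, 8).
A but not B: [8, 9).
B but not A: [-20, 0).
Combining gives A △ B.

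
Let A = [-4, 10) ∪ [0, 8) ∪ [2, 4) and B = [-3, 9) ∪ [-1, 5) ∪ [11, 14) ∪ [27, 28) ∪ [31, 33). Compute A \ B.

A, merged: [-4, 10).
B, merged: [-3, 9), [11, 14), [27, 28), [31, 33).
[-4, 10) \ B = [-4, -3), [9, 10).

[-4, -3) ∪ [9, 10)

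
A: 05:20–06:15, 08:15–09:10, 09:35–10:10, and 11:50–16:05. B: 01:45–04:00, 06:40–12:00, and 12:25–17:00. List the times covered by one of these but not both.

Only in the first: 05:20–06:15, 12:00–12:25.
Only in the second: 01:45–04:00, 06:40–08:15, 09:10–09:35, 10:10–11:50, 16:05–17:00.
Together these are the periods covered by exactly one.

01:45–04:00, 05:20–06:15, 06:40–08:15, 09:10–09:35, 10:10–11:50, 12:00–12:25, 16:05–17:00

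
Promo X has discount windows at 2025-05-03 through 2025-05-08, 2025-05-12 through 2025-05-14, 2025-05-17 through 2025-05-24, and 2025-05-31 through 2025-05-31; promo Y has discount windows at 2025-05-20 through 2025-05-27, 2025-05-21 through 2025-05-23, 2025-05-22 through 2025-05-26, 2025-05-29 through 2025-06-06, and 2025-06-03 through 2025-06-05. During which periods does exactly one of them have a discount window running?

B, merged: 2025-05-20 through 2025-05-27, 2025-05-29 through 2025-06-06.
A \ B = 2025-05-03 through 2025-05-08, 2025-05-12 through 2025-05-14, 2025-05-17 through 2025-05-19.
B \ A = 2025-05-25 through 2025-05-27, 2025-05-29 through 2025-05-30, 2025-06-01 through 2025-06-06.
Union of the two gives the symmetric difference.

2025-05-03 through 2025-05-08, 2025-05-12 through 2025-05-14, 2025-05-17 through 2025-05-19, 2025-05-25 through 2025-05-27, 2025-05-29 through 2025-05-30, 2025-06-01 through 2025-06-06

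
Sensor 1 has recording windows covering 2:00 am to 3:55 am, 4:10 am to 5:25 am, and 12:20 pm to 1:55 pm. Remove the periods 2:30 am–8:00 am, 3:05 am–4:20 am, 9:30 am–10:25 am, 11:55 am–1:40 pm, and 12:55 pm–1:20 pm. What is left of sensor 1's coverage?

B, merged: 2:30 am–8:00 am, 9:30 am–10:25 am, 11:55 am–1:40 pm.
2:00 am–3:55 am \ B = 2:00 am–2:30 am.
4:10 am–5:25 am: entirely removed.
12:20 pm–1:55 pm \ B = 1:40 pm–1:55 pm.

2:00 am–2:30 am, 1:40 pm–1:55 pm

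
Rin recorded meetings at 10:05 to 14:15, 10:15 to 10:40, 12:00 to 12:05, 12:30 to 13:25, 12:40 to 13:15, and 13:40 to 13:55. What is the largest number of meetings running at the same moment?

Walk the sorted start/end points keeping a running depth.
The depth first hits 3 at 12:40.

3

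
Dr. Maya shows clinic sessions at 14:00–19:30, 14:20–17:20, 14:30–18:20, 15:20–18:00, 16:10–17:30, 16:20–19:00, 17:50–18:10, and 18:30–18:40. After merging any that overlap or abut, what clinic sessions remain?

14:00-19:30

14:20-17:20 overlaps/touches 14:00-19:30 → extend to 14:00-19:30.
14:30-18:20 overlaps/touches 14:00-19:30 → extend to 14:00-19:30.
15:20-18:00 overlaps/touches 14:00-19:30 → extend to 14:00-19:30.
16:10-17:30 overlaps/touches 14:00-19:30 → extend to 14:00-19:30.
16:20-19:00 overlaps/touches 14:00-19:30 → extend to 14:00-19:30.
17:50-18:10 overlaps/touches 14:00-19:30 → extend to 14:00-19:30.
18:30-18:40 overlaps/touches 14:00-19:30 → extend to 14:00-19:30.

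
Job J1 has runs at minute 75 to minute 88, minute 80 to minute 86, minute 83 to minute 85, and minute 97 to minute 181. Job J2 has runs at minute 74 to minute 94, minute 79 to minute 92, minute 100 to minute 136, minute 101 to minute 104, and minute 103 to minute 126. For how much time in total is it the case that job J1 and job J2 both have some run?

Merge the first list: minute 75 to minute 88, minute 97 to minute 181.
Merge the second list: minute 74 to minute 94, minute 100 to minute 136.
A ∩ B = minute 75 to minute 88, minute 100 to minute 136.
Total: 13 minutes + 36 minutes = 49 minutes.

49 minutes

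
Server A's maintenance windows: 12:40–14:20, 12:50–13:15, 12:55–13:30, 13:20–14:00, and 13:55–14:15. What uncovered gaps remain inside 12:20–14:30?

12:20–12:40, 14:20–14:30

Covered (merged): 12:40–14:20.
Uncovered inside 12:20–14:30: 12:20–12:40, 14:20–14:30.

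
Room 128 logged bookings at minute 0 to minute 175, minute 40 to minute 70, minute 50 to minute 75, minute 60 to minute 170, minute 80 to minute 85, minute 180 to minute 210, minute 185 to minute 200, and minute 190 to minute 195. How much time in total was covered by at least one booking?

205 minutes

Merged: minute 0 to minute 175, minute 180 to minute 210.
Lengths: 175 minutes + 30 minutes = 205 minutes.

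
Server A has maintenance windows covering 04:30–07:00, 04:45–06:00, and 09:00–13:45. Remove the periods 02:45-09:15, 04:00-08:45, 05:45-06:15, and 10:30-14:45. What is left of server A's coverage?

A, merged: 04:30-07:00, 09:00-13:45.
B, merged: 02:45-09:15, 10:30-14:45.
04:30-07:00: entirely removed.
09:00-13:45 \ B = 09:15-10:30.

09:15-10:30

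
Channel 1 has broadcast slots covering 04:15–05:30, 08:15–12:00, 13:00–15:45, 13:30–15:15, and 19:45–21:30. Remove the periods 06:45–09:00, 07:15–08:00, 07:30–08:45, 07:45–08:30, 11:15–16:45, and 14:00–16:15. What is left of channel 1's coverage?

A, merged: 04:15-05:30, 08:15-12:00, 13:00-15:45, 19:45-21:30.
B, merged: 06:45-09:00, 11:15-16:45.
04:15-05:30: no B overlap → unchanged.
08:15-12:00 minus B → 09:00-11:15.
13:00-15:45: fully covered by B → removed.
19:45-21:30: no B overlap → unchanged.

04:15-05:30, 09:00-11:15, 19:45-21:30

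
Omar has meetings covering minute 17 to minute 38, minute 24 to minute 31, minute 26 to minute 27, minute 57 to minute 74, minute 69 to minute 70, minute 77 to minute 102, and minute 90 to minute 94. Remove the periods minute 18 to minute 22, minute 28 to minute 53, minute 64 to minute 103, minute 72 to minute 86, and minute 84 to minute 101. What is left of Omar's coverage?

minute 17 to minute 18, minute 22 to minute 28, minute 57 to minute 64

Merge the first list: minute 17 to minute 38, minute 57 to minute 74, minute 77 to minute 102.
Merge the second list: minute 18 to minute 22, minute 28 to minute 53, minute 64 to minute 103.
minute 17 to minute 38 \ B = minute 17 to minute 18, minute 22 to minute 28.
minute 57 to minute 74 \ B = minute 57 to minute 64.
minute 77 to minute 102: entirely removed.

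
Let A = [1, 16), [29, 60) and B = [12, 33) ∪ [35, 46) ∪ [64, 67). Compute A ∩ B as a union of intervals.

[12, 16) ∪ [29, 33) ∪ [35, 46)

[1, 16) meets the second set on [12, 16).
[29, 60) meets the second set on [29, 33), [35, 46).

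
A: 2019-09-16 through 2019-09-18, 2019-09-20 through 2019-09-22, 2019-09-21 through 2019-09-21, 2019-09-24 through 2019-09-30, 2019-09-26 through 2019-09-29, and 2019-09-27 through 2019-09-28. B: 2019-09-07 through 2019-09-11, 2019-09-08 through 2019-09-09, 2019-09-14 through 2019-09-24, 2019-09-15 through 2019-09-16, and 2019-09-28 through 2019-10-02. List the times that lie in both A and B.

A, merged: 2019-09-16 through 2019-09-18, 2019-09-20 through 2019-09-22, 2019-09-24 through 2019-09-30.
B, merged: 2019-09-07 through 2019-09-11, 2019-09-14 through 2019-09-24, 2019-09-28 through 2019-10-02.
2019-09-16 through 2019-09-18 ∩ B → 2019-09-16 through 2019-09-18.
2019-09-20 through 2019-09-22 ∩ B → 2019-09-20 through 2019-09-22.
2019-09-24 through 2019-09-30 ∩ B → 2019-09-24 through 2019-09-24, 2019-09-28 through 2019-09-30.

2019-09-16 through 2019-09-18, 2019-09-20 through 2019-09-22, 2019-09-24 through 2019-09-24, 2019-09-28 through 2019-09-30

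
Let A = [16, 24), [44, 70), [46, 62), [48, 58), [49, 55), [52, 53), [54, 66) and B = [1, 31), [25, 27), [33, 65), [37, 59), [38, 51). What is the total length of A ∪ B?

A, merged: [16, 24), [44, 70).
B, merged: [1, 31), [33, 65).
A ∪ B = [1, 31), [33, 70).
Total: 30 + 37 = 67.

67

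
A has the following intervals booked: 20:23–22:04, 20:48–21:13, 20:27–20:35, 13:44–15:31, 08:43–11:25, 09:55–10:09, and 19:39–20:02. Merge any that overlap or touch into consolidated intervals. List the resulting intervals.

08:43-11:25, 13:44-15:31, 19:39-20:02, 20:23-22:04

Sort by start: 08:43-11:25, 09:55-10:09, 13:44-15:31, 19:39-20:02, 20:23-22:04, 20:27-20:35, 20:48-21:13.
09:55-10:09 overlaps/touches 08:43-11:25 → extend to 08:43-11:25.
13:44-15:31 is disjoint → start new block.
19:39-20:02 is disjoint → start new block.
20:23-22:04 is disjoint → start new block.
20:27-20:35 overlaps/touches 20:23-22:04 → extend to 20:23-22:04.
20:48-21:13 overlaps/touches 20:23-22:04 → extend to 20:23-22:04.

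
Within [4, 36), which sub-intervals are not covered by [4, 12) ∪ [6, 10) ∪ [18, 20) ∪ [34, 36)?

[12, 18) ∪ [20, 34)

Covered (merged): [4, 12), [18, 20), [34, 36).
Uncovered inside [4, 36): [12, 18), [20, 34).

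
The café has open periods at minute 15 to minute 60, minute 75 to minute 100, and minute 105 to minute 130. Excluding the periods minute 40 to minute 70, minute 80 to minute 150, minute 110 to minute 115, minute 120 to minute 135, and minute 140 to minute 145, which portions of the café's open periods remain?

B, merged: minute 40 to minute 70, minute 80 to minute 150.
minute 15 to minute 60 with B removed leaves minute 15 to minute 40.
minute 75 to minute 100 with B removed leaves minute 75 to minute 80.
minute 105 to minute 130 lies entirely inside B → drops out.

minute 15 to minute 40, minute 75 to minute 80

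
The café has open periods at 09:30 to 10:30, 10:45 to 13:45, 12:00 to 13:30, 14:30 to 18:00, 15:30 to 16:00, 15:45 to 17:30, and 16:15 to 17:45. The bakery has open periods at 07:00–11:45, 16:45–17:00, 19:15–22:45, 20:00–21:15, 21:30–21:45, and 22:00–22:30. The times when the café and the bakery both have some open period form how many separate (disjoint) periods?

A, merged: 09:30-10:30, 10:45-13:45, 14:30-18:00.
B, merged: 07:00-11:45, 16:45-17:00, 19:15-22:45.
A ∩ B = 09:30-10:30, 10:45-11:45, 16:45-17:00.
That is 3 disjoint pieces.

3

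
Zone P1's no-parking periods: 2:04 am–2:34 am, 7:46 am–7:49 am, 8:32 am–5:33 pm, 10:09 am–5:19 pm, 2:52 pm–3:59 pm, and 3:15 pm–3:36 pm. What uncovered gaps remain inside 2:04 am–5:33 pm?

2:34 am–7:46 am, 7:49 am–8:32 am

Covered (merged): 2:04 am–2:34 am, 7:46 am–7:49 am, 8:32 am–5:33 pm.
Gaps within 2:04 am–5:33 pm: 2:34 am–7:46 am, 7:49 am–8:32 am.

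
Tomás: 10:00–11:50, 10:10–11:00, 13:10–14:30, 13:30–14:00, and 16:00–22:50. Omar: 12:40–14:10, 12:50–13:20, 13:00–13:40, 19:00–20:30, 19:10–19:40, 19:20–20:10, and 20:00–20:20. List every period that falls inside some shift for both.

First set merges to 10:00–11:50, 13:10–14:30, 16:00–22:50.
Second set merges to 12:40–14:10, 19:00–20:30.
10:00–11:50 falls entirely outside B.
13:10–14:30 overlaps B on 13:10–14:10.
16:00–22:50 overlaps B on 19:00–20:30.

13:10–14:10, 19:00–20:30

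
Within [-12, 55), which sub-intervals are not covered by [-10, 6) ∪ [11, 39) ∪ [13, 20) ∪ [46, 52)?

[-12, -10) ∪ [6, 11) ∪ [39, 46) ∪ [52, 55)

Covered (merged): [-10, 6), [11, 39), [46, 52).
Uncovered inside [-12, 55): [-12, -10), [6, 11), [39, 46), [52, 55).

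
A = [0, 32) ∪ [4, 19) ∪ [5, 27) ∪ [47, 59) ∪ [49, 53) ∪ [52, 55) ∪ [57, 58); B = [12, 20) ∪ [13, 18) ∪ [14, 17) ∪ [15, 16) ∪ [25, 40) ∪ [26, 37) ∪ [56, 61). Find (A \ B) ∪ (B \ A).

A, merged: [0, 32), [47, 59).
B, merged: [12, 20), [25, 40), [56, 61).
A but not B: [0, 12), [20, 25), [47, 56).
B but not A: [32, 40), [59, 61).
Combining gives A △ B.

[0, 12) ∪ [20, 25) ∪ [32, 40) ∪ [47, 56) ∪ [59, 61)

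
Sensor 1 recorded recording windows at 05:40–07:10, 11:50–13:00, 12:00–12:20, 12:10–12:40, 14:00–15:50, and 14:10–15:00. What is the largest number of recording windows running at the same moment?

Sweep endpoints in order; track running count of active intervals.
Peak of 3 reached at 12:10.

3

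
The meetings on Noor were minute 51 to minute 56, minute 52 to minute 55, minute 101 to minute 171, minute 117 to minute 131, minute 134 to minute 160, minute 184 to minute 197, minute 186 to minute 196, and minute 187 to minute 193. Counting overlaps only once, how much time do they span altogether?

88 minutes

Merged: minute 51 to minute 56, minute 101 to minute 171, minute 184 to minute 197.
Lengths: 5 minutes + 70 minutes + 13 minutes = 88 minutes.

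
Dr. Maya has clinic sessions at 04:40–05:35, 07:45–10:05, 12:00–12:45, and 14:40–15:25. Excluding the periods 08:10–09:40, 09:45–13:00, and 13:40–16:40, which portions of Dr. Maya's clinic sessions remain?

04:40-05:35, 07:45-08:10, 09:40-09:45

04:40-05:35: nothing removed.
07:45-10:05 \ B = 07:45-08:10, 09:40-09:45.
12:00-12:45: entirely removed.
14:40-15:25: entirely removed.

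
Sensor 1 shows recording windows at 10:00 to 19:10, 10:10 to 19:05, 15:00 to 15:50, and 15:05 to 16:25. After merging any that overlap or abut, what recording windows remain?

10:10–19:05 overlaps/touches 10:00–19:10 → extend to 10:00–19:10.
15:00–15:50 overlaps/touches 10:00–19:10 → extend to 10:00–19:10.
15:05–16:25 overlaps/touches 10:00–19:10 → extend to 10:00–19:10.

10:00–19:10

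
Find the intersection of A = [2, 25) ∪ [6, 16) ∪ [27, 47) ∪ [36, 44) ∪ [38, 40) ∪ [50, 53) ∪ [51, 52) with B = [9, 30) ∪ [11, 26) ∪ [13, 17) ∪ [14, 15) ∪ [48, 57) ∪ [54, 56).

First set merges to [2, 25), [27, 47), [50, 53).
Second set merges to [9, 30), [48, 57).
[2, 25) ∩ B → [9, 25).
[27, 47) ∩ B → [27, 30).
[50, 53) ∩ B → [50, 53).

[9, 25) ∪ [27, 30) ∪ [50, 53)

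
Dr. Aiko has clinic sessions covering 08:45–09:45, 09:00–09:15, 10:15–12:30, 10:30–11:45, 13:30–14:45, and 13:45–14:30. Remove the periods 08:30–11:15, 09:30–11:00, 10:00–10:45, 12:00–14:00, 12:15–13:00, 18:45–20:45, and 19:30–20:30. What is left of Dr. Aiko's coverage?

11:15–12:00, 14:00–14:45

First set merges to 08:45–09:45, 10:15–12:30, 13:30–14:45.
Second set merges to 08:30–11:15, 12:00–14:00, 18:45–20:45.
08:45–09:45 lies entirely inside B → drops out.
10:15–12:30 with B removed leaves 11:15–12:00.
13:30–14:45 with B removed leaves 14:00–14:45.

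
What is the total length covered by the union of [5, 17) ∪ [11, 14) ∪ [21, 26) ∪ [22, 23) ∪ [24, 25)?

Merged: [5, 17), [21, 26).
Lengths: 12 + 5 = 17.

17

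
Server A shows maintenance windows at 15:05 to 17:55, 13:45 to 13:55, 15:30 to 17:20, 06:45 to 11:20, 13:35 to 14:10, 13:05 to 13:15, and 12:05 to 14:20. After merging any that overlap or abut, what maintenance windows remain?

06:45–11:20, 12:05–14:20, 15:05–17:55

Sort by start: 06:45–11:20, 12:05–14:20, 13:05–13:15, 13:35–14:10, 13:45–13:55, 15:05–17:55, 15:30–17:20.
12:05–14:20 is disjoint → start new block.
13:05–13:15 overlaps/touches 12:05–14:20 → extend to 12:05–14:20.
13:35–14:10 overlaps/touches 12:05–14:20 → extend to 12:05–14:20.
13:45–13:55 overlaps/touches 12:05–14:20 → extend to 12:05–14:20.
15:05–17:55 is disjoint → start new block.
15:30–17:20 overlaps/touches 15:05–17:55 → extend to 15:05–17:55.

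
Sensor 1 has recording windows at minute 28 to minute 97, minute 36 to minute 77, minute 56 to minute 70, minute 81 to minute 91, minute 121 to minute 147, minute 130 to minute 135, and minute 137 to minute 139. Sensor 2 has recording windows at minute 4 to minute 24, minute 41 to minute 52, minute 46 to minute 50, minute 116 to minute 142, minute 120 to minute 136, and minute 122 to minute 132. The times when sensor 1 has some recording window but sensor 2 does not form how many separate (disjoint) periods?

3

A, merged: minute 28 to minute 97, minute 121 to minute 147.
B, merged: minute 4 to minute 24, minute 41 to minute 52, minute 116 to minute 142.
A \ B = minute 28 to minute 41, minute 52 to minute 97, minute 142 to minute 147.
That is 3 disjoint pieces.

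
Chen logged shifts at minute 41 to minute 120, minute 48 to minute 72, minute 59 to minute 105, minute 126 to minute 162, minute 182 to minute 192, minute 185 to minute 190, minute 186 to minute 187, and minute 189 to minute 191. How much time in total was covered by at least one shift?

Merged: minute 41 to minute 120, minute 126 to minute 162, minute 182 to minute 192.
Lengths: 79 minutes + 36 minutes + 10 minutes = 125 minutes.

125 minutes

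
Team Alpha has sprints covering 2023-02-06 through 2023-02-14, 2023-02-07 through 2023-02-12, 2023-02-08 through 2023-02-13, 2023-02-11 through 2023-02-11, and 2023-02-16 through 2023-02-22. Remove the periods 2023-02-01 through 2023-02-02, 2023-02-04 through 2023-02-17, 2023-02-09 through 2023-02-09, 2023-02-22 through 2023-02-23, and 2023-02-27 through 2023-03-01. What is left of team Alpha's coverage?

A, merged: 2023-02-06 through 2023-02-14, 2023-02-16 through 2023-02-22.
B, merged: 2023-02-01 through 2023-02-02, 2023-02-04 through 2023-02-17, 2023-02-22 through 2023-02-23, 2023-02-27 through 2023-03-01.
2023-02-06 through 2023-02-14: fully covered by B → removed.
2023-02-16 through 2023-02-22 minus B → 2023-02-18 through 2023-02-21.

2023-02-18 through 2023-02-21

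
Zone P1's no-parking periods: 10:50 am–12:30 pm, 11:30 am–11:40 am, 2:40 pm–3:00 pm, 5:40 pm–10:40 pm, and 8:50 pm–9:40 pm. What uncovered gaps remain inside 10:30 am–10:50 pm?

10:30 am-10:50 am, 12:30 pm-2:40 pm, 3:00 pm-5:40 pm, 10:40 pm-10:50 pm

Covered (merged): 10:50 am-12:30 pm, 2:40 pm-3:00 pm, 5:40 pm-10:40 pm.
Uncovered inside 10:30 am-10:50 pm: 10:30 am-10:50 am, 12:30 pm-2:40 pm, 3:00 pm-5:40 pm, 10:40 pm-10:50 pm.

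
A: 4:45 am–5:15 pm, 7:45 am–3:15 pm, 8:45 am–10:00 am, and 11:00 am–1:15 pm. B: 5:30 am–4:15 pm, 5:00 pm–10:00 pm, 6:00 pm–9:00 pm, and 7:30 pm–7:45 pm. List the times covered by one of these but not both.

4:45 am–5:30 am, 4:15 pm–5:00 pm, 5:15 pm–10:00 pm

First set merges to 4:45 am–5:15 pm.
Second set merges to 5:30 am–4:15 pm, 5:00 pm–10:00 pm.
A \ B = 4:45 am–5:30 am, 4:15 pm–5:00 pm.
B \ A = 5:15 pm–10:00 pm.
Union of the two gives the symmetric difference.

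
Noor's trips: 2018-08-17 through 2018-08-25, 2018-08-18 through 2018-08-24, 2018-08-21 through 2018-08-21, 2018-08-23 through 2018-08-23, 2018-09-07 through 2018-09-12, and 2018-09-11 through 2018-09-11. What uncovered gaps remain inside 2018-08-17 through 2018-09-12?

2018-08-26 through 2018-09-06

Covered (merged): 2018-08-17 through 2018-08-25, 2018-09-07 through 2018-09-12.
Complement within 2018-08-17 through 2018-09-12: 2018-08-26 through 2018-09-06.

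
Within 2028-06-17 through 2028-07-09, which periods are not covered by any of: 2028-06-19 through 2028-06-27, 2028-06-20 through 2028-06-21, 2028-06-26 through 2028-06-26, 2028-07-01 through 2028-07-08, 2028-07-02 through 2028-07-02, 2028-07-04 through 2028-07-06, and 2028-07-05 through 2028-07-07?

The merged coverage is 2028-06-19 through 2028-06-27, 2028-07-01 through 2028-07-08.
Uncovered inside 2028-06-17 through 2028-07-09: 2028-06-17 through 2028-06-18, 2028-06-28 through 2028-06-30, 2028-07-09 through 2028-07-09.

2028-06-17 through 2028-06-18, 2028-06-28 through 2028-06-30, 2028-07-09 through 2028-07-09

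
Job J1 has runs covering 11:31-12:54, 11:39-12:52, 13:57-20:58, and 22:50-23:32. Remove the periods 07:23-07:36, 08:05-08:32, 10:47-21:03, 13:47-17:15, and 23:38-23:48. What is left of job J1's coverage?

22:50-23:32

A, merged: 11:31-12:54, 13:57-20:58, 22:50-23:32.
B, merged: 07:23-07:36, 08:05-08:32, 10:47-21:03, 23:38-23:48.
11:31-12:54: fully covered by B → removed.
13:57-20:58: fully covered by B → removed.
22:50-23:32: no B overlap → unchanged.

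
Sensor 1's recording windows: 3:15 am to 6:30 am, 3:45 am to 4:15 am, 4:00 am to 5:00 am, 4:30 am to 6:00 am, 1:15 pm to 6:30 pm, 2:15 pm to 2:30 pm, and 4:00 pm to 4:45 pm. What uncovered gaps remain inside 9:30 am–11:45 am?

9:30 am–11:45 am

Covered (merged): 3:15 am–6:30 am, 1:15 pm–6:30 pm.
Gaps within 9:30 am–11:45 am: 9:30 am–11:45 am.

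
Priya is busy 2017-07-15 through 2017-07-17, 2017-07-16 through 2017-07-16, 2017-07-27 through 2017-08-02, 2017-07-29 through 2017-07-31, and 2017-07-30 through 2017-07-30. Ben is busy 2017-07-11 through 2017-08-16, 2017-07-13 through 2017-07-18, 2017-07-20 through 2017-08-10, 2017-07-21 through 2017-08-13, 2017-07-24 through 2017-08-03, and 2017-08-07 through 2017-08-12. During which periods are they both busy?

2017-07-15 through 2017-07-17, 2017-07-27 through 2017-08-02

First set merges to 2017-07-15 through 2017-07-17, 2017-07-27 through 2017-08-02.
Second set merges to 2017-07-11 through 2017-08-16.
2017-07-15 through 2017-07-17 ∩ B → 2017-07-15 through 2017-07-17.
2017-07-27 through 2017-08-02 ∩ B → 2017-07-27 through 2017-08-02.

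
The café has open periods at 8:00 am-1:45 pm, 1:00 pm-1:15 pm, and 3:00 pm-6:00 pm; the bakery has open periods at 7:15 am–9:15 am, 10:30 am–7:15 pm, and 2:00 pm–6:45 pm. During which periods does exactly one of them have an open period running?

First set merges to 8:00 am–1:45 pm, 3:00 pm–6:00 pm.
Second set merges to 7:15 am–9:15 am, 10:30 am–7:15 pm.
A but not B: 9:15 am–10:30 am.
B but not A: 7:15 am–8:00 am, 1:45 pm–3:00 pm, 6:00 pm–7:15 pm.
Combining gives A △ B.

7:15 am–8:00 am, 9:15 am–10:30 am, 1:45 pm–3:00 pm, 6:00 pm–7:15 pm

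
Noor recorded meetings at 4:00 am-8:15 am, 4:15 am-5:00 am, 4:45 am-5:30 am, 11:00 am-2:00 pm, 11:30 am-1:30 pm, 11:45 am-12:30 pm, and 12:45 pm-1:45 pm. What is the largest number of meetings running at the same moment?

3

Sweep endpoints in order; track running count of active intervals.
Peak of 3 reached at 4:45 am.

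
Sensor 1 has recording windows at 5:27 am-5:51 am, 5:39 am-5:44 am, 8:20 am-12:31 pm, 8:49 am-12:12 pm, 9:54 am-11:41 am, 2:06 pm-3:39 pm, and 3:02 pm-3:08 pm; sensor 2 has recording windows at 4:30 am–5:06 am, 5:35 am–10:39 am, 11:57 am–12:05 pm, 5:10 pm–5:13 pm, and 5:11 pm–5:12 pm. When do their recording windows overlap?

5:35 am–5:51 am, 8:20 am–10:39 am, 11:57 am–12:05 pm

A, merged: 5:27 am–5:51 am, 8:20 am–12:31 pm, 2:06 pm–3:39 pm.
B, merged: 4:30 am–5:06 am, 5:35 am–10:39 am, 11:57 am–12:05 pm, 5:10 pm–5:13 pm.
5:27 am–5:51 am meets the second set on 5:35 am–5:51 am.
8:20 am–12:31 pm meets the second set on 8:20 am–10:39 am, 11:57 am–12:05 pm.
2:06 pm–3:39 pm: no overlap with the second set.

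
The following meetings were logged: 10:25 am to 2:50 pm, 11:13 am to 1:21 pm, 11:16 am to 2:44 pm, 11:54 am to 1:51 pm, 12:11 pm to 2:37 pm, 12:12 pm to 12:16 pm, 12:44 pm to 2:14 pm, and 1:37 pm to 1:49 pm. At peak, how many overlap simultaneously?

6

Walk the sorted start/end points keeping a running depth.
The depth first hits 6 at 12:12 pm.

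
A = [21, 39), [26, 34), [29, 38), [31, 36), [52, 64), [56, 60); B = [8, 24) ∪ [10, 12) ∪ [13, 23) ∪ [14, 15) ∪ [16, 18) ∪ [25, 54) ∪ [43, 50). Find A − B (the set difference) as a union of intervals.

First set merges to [21, 39), [52, 64).
Second set merges to [8, 24), [25, 54).
[21, 39) minus B → [24, 25).
[52, 64) minus B → [54, 64).

[24, 25) ∪ [54, 64)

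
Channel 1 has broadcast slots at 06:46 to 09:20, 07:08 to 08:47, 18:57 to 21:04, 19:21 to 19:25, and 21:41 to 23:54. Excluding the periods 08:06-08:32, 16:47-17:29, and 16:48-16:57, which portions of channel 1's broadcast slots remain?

A, merged: 06:46–09:20, 18:57–21:04, 21:41–23:54.
B, merged: 08:06–08:32, 16:47–17:29.
06:46–09:20 minus B → 06:46–08:06, 08:32–09:20.
18:57–21:04: no B overlap → unchanged.
21:41–23:54: no B overlap → unchanged.

06:46–08:06, 08:32–09:20, 18:57–21:04, 21:41–23:54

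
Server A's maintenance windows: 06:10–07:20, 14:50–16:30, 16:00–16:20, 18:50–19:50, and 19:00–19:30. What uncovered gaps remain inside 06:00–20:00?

06:00–06:10, 07:20–14:50, 16:30–18:50, 19:50–20:00

The merged coverage is 06:10–07:20, 14:50–16:30, 18:50–19:50.
Complement within 06:00–20:00: 06:00–06:10, 07:20–14:50, 16:30–18:50, 19:50–20:00.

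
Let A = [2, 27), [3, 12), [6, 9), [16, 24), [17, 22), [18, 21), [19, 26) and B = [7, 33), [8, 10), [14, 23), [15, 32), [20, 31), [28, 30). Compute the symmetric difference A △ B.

First set merges to [2, 27).
Second set merges to [7, 33).
Only in the first: [2, 7).
Only in the second: [27, 33).
Together these are the periods covered by exactly one.

[2, 7) ∪ [27, 33)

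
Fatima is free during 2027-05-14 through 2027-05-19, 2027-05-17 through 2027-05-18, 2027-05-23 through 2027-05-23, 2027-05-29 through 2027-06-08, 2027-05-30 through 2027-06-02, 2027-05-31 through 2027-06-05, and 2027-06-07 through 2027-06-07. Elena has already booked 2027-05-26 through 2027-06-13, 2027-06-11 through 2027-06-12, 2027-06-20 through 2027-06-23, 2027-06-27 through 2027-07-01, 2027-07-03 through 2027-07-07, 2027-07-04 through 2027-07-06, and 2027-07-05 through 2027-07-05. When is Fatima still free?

2027-05-14 through 2027-05-19, 2027-05-23 through 2027-05-23

A, merged: 2027-05-14 through 2027-05-19, 2027-05-23 through 2027-05-23, 2027-05-29 through 2027-06-08.
B, merged: 2027-05-26 through 2027-06-13, 2027-06-20 through 2027-06-23, 2027-06-27 through 2027-07-01, 2027-07-03 through 2027-07-07.
2027-05-14 through 2027-05-19: nothing removed.
2027-05-23 through 2027-05-23: nothing removed.
2027-05-29 through 2027-06-08: entirely removed.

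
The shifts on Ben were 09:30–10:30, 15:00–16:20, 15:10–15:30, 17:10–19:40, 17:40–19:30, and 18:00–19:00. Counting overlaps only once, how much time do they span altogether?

4 h 50 min

Merged: 09:30–10:30, 15:00–16:20, 17:10–19:40.
Lengths: 1 h + 1 h 20 min + 2 h 30 min = 4 h 50 min.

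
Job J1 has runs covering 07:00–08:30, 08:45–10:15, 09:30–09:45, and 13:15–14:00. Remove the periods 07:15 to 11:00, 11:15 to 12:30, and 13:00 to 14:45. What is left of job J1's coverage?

First set merges to 07:00-08:30, 08:45-10:15, 13:15-14:00.
07:00-08:30 \ B = 07:00-07:15.
08:45-10:15: entirely removed.
13:15-14:00: entirely removed.

07:00-07:15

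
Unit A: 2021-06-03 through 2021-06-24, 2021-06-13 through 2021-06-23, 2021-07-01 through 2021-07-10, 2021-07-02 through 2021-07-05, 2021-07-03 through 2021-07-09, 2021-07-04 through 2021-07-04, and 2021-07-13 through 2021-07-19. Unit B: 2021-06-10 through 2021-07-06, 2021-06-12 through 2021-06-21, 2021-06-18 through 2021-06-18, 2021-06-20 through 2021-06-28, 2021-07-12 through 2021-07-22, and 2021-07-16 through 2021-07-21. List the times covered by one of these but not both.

A, merged: 2021-06-03 through 2021-06-24, 2021-07-01 through 2021-07-10, 2021-07-13 through 2021-07-19.
B, merged: 2021-06-10 through 2021-07-06, 2021-07-12 through 2021-07-22.
Only in the first: 2021-06-03 through 2021-06-09, 2021-07-07 through 2021-07-10.
Only in the second: 2021-06-25 through 2021-06-30, 2021-07-12 through 2021-07-12, 2021-07-20 through 2021-07-22.
Together these are the periods covered by exactly one.

2021-06-03 through 2021-06-09, 2021-06-25 through 2021-06-30, 2021-07-07 through 2021-07-10, 2021-07-12 through 2021-07-12, 2021-07-20 through 2021-07-22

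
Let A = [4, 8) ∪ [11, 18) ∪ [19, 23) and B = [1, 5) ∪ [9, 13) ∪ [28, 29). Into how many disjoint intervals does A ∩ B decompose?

A ∩ B = [4, 5), [11, 13).
That is 2 disjoint pieces.

2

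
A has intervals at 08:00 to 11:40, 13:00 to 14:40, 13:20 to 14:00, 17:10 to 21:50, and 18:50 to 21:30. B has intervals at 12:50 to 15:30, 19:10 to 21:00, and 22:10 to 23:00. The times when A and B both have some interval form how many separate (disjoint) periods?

2

A, merged: 08:00–11:40, 13:00–14:40, 17:10–21:50.
A ∩ B = 13:00–14:40, 19:10–21:00.
That is 2 disjoint pieces.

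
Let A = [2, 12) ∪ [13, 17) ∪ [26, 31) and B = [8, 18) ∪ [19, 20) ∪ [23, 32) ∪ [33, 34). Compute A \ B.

[2, 12) \ B = [2, 8).
[13, 17): entirely removed.
[26, 31): entirely removed.

[2, 8)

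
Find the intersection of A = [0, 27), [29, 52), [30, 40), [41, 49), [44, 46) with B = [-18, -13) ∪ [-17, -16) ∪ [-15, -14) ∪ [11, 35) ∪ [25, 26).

Merge the first list: [0, 27), [29, 52).
Merge the second list: [-18, -13), [11, 35).
[0, 27) ∩ B → [11, 27).
[29, 52) ∩ B → [29, 35).

[11, 27) ∪ [29, 35)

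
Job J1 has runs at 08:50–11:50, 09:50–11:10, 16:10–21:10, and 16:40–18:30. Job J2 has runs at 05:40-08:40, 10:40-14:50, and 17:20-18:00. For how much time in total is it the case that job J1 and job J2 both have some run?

Merge the first list: 08:50–11:50, 16:10–21:10.
A ∩ B = 10:40–11:50, 17:20–18:00.
Total: 1 h 10 min + 40 min = 1 h 50 min.

1 h 50 min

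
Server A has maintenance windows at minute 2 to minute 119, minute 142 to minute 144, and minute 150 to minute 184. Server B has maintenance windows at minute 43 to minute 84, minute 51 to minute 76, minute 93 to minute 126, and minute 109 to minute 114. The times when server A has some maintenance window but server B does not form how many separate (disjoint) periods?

4

Second set merges to minute 43 to minute 84, minute 93 to minute 126.
A \ B = minute 2 to minute 43, minute 84 to minute 93, minute 142 to minute 144, minute 150 to minute 184.
That is 4 disjoint pieces.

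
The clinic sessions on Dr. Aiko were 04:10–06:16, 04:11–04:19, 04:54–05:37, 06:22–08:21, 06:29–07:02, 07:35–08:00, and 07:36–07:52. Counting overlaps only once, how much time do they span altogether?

4 h 5 min

Merged: 04:10-06:16, 06:22-08:21.
Lengths: 2 h 6 min + 1 h 59 min = 4 h 5 min.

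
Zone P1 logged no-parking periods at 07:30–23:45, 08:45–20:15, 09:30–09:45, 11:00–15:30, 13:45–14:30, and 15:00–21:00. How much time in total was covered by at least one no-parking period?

Merged: 07:30-23:45.
Length: 16 h 15 min.

16 h 15 min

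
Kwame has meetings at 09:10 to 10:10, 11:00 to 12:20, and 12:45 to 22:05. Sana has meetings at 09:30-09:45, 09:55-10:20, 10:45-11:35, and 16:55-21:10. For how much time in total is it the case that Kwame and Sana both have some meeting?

A ∩ B = 09:30–09:45, 09:55–10:10, 11:00–11:35, 16:55–21:10.
Total: 15 min + 15 min + 35 min + 4 h 15 min = 5 h 20 min.

5 h 20 min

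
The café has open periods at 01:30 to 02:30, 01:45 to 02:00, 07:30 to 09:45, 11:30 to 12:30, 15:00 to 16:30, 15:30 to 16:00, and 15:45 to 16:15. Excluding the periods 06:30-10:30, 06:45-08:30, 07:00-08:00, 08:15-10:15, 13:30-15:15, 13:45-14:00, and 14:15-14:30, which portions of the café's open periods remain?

01:30–02:30, 11:30–12:30, 15:15–16:30

Merge the first list: 01:30–02:30, 07:30–09:45, 11:30–12:30, 15:00–16:30.
Merge the second list: 06:30–10:30, 13:30–15:15.
01:30–02:30: no B overlap → unchanged.
07:30–09:45: fully covered by B → removed.
11:30–12:30: no B overlap → unchanged.
15:00–16:30 minus B → 15:15–16:30.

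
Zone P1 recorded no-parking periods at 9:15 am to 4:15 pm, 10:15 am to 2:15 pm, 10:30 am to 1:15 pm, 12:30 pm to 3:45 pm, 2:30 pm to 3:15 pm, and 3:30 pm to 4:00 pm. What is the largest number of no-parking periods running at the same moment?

4

Walk the sorted start/end points keeping a running depth.
The depth first hits 4 at 12:30 pm.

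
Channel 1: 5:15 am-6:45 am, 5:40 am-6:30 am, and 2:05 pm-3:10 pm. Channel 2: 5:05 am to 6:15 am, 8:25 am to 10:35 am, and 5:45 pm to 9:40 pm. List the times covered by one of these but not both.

A, merged: 5:15 am–6:45 am, 2:05 pm–3:10 pm.
Only in the first: 6:15 am–6:45 am, 2:05 pm–3:10 pm.
Only in the second: 5:05 am–5:15 am, 8:25 am–10:35 am, 5:45 pm–9:40 pm.
Together these are the periods covered by exactly one.

5:05 am–5:15 am, 6:15 am–6:45 am, 8:25 am–10:35 am, 2:05 pm–3:10 pm, 5:45 pm–9:40 pm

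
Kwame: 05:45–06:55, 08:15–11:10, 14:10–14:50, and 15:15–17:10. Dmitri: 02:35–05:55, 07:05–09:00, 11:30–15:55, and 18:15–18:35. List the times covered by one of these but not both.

A but not B: 05:55–06:55, 09:00–11:10, 15:55–17:10.
B but not A: 02:35–05:45, 07:05–08:15, 11:30–14:10, 14:50–15:15, 18:15–18:35.
Combining gives A △ B.

02:35–05:45, 05:55–06:55, 07:05–08:15, 09:00–11:10, 11:30–14:10, 14:50–15:15, 15:55–17:10, 18:15–18:35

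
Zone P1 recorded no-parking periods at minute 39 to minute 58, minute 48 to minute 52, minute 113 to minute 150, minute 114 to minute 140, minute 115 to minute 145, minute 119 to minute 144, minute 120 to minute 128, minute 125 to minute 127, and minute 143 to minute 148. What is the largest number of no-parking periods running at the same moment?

6

Walk the sorted start/end points keeping a running depth.
The depth first hits 6 at minute 125.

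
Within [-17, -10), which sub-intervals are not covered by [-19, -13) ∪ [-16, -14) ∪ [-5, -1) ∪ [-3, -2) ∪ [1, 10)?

[-13, -10)

The merged coverage is [-19, -13), [-5, -1), [1, 10).
Complement within [-17, -10): [-13, -10).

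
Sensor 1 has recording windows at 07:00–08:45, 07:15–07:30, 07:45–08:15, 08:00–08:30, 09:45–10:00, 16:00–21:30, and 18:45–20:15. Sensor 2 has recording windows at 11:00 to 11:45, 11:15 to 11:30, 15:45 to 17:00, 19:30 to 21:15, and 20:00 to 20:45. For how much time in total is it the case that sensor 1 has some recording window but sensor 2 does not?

4 h 45 min

A, merged: 07:00–08:45, 09:45–10:00, 16:00–21:30.
B, merged: 11:00–11:45, 15:45–17:00, 19:30–21:15.
A \ B = 07:00–08:45, 09:45–10:00, 17:00–19:30, 21:15–21:30.
Total: 1 h 45 min + 15 min + 2 h 30 min + 15 min = 4 h 45 min.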